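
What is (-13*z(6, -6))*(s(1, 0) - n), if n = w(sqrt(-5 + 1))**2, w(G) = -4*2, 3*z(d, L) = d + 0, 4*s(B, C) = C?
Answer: 1664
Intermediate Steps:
s(B, C) = C/4
z(d, L) = d/3 (z(d, L) = (d + 0)/3 = d/3)
w(G) = -8
n = 64 (n = (-8)**2 = 64)
(-13*z(6, -6))*(s(1, 0) - n) = (-13*6/3)*((1/4)*0 - 1*64) = (-13*2)*(0 - 64) = -26*(-64) = 1664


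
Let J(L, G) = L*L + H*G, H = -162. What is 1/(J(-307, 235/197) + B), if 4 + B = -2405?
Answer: 197/18054410 ≈ 1.0911e-5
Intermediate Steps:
B = -2409 (B = -4 - 2405 = -2409)
J(L, G) = L² - 162*G (J(L, G) = L*L - 162*G = L² - 162*G)
1/(J(-307, 235/197) + B) = 1/(((-307)² - 38070/197) - 2409) = 1/((94249 - 38070/197) - 2409) = 1/(18528983/197 - 2409) = 1/(18054410/197) = 197/18054410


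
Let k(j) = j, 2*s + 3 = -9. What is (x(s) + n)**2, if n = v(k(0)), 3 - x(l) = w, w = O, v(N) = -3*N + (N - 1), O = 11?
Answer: 81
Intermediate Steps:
s = -6 (s = -3/2 + (1/2)*(-9) = -3/2 - 9/2 = -6)
v(N) = -1 - 2*N (v(N) = -3*N + (-1 + N) = -1 - 2*N)
w = 11
x(l) = -8 (x(l) = 3 - 1*11 = 3 - 11 = -8)
n = -1 (n = -1 - 2*0 = -1 + 0 = -1)
(x(s) + n)**2 = (-8 - 1)**2 = (-9)**2 = 81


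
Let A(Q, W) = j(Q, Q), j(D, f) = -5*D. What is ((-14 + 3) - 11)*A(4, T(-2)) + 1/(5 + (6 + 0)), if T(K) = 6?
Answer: 4841/11 ≈ 440.09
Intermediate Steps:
A(Q, W) = -5*Q
((-14 + 3) - 11)*A(4, T(-2)) + 1/(5 + (6 + 0)) = ((-14 + 3) - 11)*(-5*4) + 1/(5 + (6 + 0)) = (-11 - 11)*(-20) + 1/(5 + 6) = -22*(-20) + 1/11 = 440 + 1/11 = 4841/11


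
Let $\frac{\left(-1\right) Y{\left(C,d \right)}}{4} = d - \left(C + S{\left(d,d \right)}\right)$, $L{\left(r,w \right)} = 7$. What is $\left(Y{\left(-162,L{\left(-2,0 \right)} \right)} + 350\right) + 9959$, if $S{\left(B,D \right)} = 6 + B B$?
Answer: $9853$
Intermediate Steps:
$S{\left(B,D \right)} = 6 + B^{2}$
$Y{\left(C,d \right)} = 24 - 4 d + 4 C + 4 d^{2}$ ($Y{\left(C,d \right)} = - 4 \left(d - \left(C + \left(6 + d^{2}\right)\right)\right) = - 4 \left(d - \left(6 + C + d^{2}\right)\right) = - 4 \left(-6 + d - C - d^{2}\right) = 24 - 4 d + 4 C + 4 d^{2}$)
$\left(Y{\left(-162,L{\left(-2,0 \right)} \right)} + 350\right) + 9959 = \left(\left(24 - 28 + 4 \left(-162\right) + 4 \cdot 7^{2}\right) + 350\right) + 9959 = \left(\left(24 - 28 - 648 + 4 \cdot 49\right) + 350\right) + 9959 = \left(\left(24 - 28 - 648 + 196\right) + 350\right) + 9959 = \left(-456 + 350\right) + 9959 = -106 + 9959 = 9853$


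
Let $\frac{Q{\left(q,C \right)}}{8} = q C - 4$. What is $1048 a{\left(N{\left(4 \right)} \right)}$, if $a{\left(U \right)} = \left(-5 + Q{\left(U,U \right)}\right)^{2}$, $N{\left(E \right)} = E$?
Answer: $8678488$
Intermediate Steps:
$Q{\left(q,C \right)} = -32 + 8 C q$ ($Q{\left(q,C \right)} = 8 \left(q C - 4\right) = 8 \left(C q - 4\right) = 8 \left(-4 + C q\right) = -32 + 8 C q$)
$a{\left(U \right)} = \left(-37 + 8 U^{2}\right)^{2}$ ($a{\left(U \right)} = \left(-5 + \left(-32 + 8 U U\right)\right)^{2} = \left(-5 + \left(-32 + 8 U^{2}\right)\right)^{2} = \left(-37 + 8 U^{2}\right)^{2}$)
$1048 a{\left(N{\left(4 \right)} \right)} = 1048 \left(-37 + 8 \cdot 4^{2}\right)^{2} = 1048 \left(-37 + 8 \cdot 16\right)^{2} = 1048 \left(-37 + 128\right)^{2} = 1048 \cdot 91^{2} = 1048 \cdot 8281 = 8678488$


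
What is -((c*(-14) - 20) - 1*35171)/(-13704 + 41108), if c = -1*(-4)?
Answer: 1137/884 ≈ 1.2862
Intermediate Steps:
c = 4
-((c*(-14) - 20) - 1*35171)/(-13704 + 41108) = -((4*(-14) - 20) - 1*35171)/(-13704 + 41108) = -((-56 - 20) - 35171)/27404 = -(-76 - 35171)/27404 = -(-35247)/27404 = -1*(-1137/884) = 1137/884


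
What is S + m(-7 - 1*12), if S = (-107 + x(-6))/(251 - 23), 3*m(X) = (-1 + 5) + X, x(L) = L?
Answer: -1253/228 ≈ -5.4956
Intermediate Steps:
m(X) = 4/3 + X/3 (m(X) = ((-1 + 5) + X)/3 = (4 + X)/3 = 4/3 + X/3)
S = -113/228 (S = (-107 - 6)/(251 - 23) = -113/228 ≈ -0.49561)
S + m(-7 - 1*12) = -113/228 + (4/3 + (-7 - 1*12)/3) = -113/228 + (4/3 + (-7 - 12)/3) = -113/228 + (4/3 + (⅓)*(-19)) = -113/228 + (4/3 - 19/3) = -113/228 - 5 = -1253/228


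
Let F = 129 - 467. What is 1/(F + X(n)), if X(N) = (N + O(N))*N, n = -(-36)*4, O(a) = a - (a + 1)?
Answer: 1/20254 ≈ 4.9373e-5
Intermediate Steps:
O(a) = -1 (O(a) = a - (1 + a) = a + (-1 - a) = -1)
n = 144 (n = -9*(-16) = 144)
X(N) = N*(-1 + N) (X(N) = (N - 1)*N = (-1 + N)*N = N*(-1 + N))
F = -338
1/(F + X(n)) = 1/(-338 + 144*(-1 + 144)) = 1/(-338 + 144*143) = 1/(-338 + 20592) = 1/20254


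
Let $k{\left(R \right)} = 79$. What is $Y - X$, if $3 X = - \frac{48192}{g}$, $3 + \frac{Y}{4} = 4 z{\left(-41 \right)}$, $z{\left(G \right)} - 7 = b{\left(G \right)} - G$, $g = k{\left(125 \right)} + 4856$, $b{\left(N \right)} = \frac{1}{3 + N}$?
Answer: $\frac{71152076}{93765} \approx 758.83$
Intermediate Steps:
$g = 4935$ ($g = 79 + 4856 = 4935$)
$z{\left(G \right)} = 7 + \frac{1}{3 + G} - G$ ($z{\left(G \right)} = 7 - \left(G - \frac{1}{3 + G}\right) = 7 + \frac{1}{3 + G} - G$)
$Y = \frac{14356}{19}$ ($Y = -12 + 4 \cdot 4 \frac{1 + \left(3 - 41\right) \left(7 - -41\right)}{3 - 41} = -12 + 4 \cdot 4 \frac{1 - 38 \left(7 + 41\right)}{-38} = -12 + 4 \cdot 4 \left(- \frac{1 - 1824}{38}\right) = -12 + 4 \cdot 4 \left(\left(- \frac{1}{38}\right) \left(-1823\right)\right) = -12 + 4 \cdot 4 \cdot \frac{1823}{38} = -12 + 4 \cdot \frac{3646}{19} = -12 + \frac{14584}{19} = \frac{14356}{19} \approx 755.58$)
$X = - \frac{16064}{4935}$ ($X = \frac{\left(-48192\right) \frac{1}{4935}}{3} = \frac{1}{3} \left(- \frac{16064}{1645}\right) = - \frac{16064}{4935} \approx -3.2551$)
$Y - X = \frac{14356}{19} - - \frac{16064}{4935} = \frac{14356}{19} + \frac{16064}{4935} = \frac{71152076}{93765}$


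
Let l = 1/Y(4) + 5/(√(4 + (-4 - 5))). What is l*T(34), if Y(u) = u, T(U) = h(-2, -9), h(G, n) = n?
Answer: -9/4 + 9*I*√5 ≈ -2.25 + 20.125*I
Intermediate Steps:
T(U) = -9
l = ¼ - I*√5 (l = 1/4 + 5/(√(4 + (-4 - 5))) = 1*(¼) + 5/(√(4 - 9)) = ¼ + 5/(√(-5)) = ¼ + 5/((I*√5)) = ¼ + 5*(-I*√5/5) = ¼ - I*√5 ≈ 0.25 - 2.2361*I)
l*T(34) = (¼ - I*√5)*(-9) = -9/4 + 9*I*√5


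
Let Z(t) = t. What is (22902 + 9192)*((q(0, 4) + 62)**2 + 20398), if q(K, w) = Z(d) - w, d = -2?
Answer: 755300196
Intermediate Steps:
q(K, w) = -2 - w
(22902 + 9192)*((q(0, 4) + 62)**2 + 20398) = (22902 + 9192)*(((-2 - 1*4) + 62)**2 + 20398) = 32094*(((-2 - 4) + 62)**2 + 20398) = 32094*((-6 + 62)**2 + 20398) = 32094*(56**2 + 20398) = 32094*(3136 + 20398) = 32094*23534 = 755300196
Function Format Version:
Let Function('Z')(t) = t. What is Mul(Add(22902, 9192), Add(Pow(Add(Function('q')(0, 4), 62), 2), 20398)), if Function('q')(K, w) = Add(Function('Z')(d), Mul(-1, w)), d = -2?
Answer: 755300196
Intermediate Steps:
Function('q')(K, w) = Add(-2, Mul(-1, w))
Mul(Add(22902, 9192), Add(Pow(Add(Function('q')(0, 4), 62), 2), 20398)) = Mul(Add(22902, 9192), Add(Pow(Add(Add(-2, Mul(-1, 4)), 62), 2), 20398)) = Mul(32094, Add(Pow(Add(Add(-2, -4), 62), 2), 20398)) = Mul(32094, Add(Pow(Add(-6, 62), 2), 20398)) = Mul(32094, Add(Pow(56, 2), 20398)) = Mul(32094, Add(3136, 20398)) = Mul(32094, 23534) = 755300196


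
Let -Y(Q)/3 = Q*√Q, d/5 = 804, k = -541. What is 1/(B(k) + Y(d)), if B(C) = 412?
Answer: -103/146170775564 - 3015*√1005/73085387782 ≈ -1.3085e-6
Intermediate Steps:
d = 4020 (d = 5*804 = 4020)
Y(Q) = -3*Q^(3/2) (Y(Q) = -3*Q*√Q = -3*Q^(3/2))
1/(B(k) + Y(d)) = 1/(412 - 24120*√1005)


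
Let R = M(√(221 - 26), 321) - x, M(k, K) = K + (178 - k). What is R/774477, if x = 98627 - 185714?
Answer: 87586/774477 - √195/774477 ≈ 0.11307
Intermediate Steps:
M(k, K) = 178 + K - k
x = -87087
R = 87586 - √195 (R = (178 + 321 - √(221 - 26)) - 1*(-87087) = (178 + 321 - √195) + 87087 = (499 - √195) + 87087 = 87586 - √195 ≈ 87572.)
R/774477 = (87586 - √195)/774477 = (87586 - √195)*(1/774477) = 87586/774477 - √195/774477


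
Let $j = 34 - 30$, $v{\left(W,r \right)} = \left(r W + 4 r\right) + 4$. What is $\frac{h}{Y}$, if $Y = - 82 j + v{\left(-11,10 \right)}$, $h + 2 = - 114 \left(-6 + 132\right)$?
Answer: $\frac{7183}{197} \approx 36.462$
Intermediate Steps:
$h = -14366$ ($h = -2 - 114 \left(-6 + 132\right) = -2 - 14364 = -14366$)
$v{\left(W,r \right)} = 4 + 4 r + W r$ ($v{\left(W,r \right)} = \left(W r + 4 r\right) + 4 = \left(4 r + W r\right) + 4 = 4 + 4 r + W r$)
$j = 4$ ($j = 34 - 30 = 4$)
$Y = -394$ ($Y = \left(-82\right) 4 + \left(4 + 4 \cdot 10 - 110\right) = -328 + \left(4 + 40 - 110\right) = -328 - 66 = -394$)
$\frac{h}{Y} = - \frac{14366}{-394} = \left(-14366\right) \left(- \frac{1}{394}\right) = \frac{7183}{197}$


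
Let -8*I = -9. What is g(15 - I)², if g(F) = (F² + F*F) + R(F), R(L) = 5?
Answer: 155775361/1024 ≈ 1.5212e+5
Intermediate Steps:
I = 9/8 (I = -⅛*(-9) = 9/8 ≈ 1.1250)
g(F) = 5 + 2*F² (g(F) = (F² + F*F) + 5 = (F² + F²) + 5 = 2*F² + 5 = 5 + 2*F²)
g(15 - I)² = (5 + 2*(15 - 1*9/8)²)² = (5 + 2*(15 - 9/8)²)² = (5 + 2*(111/8)²)² = (5 + 2*(12321/64))² = (5 + 12321/32)² = (12481/32)² = 155775361/1024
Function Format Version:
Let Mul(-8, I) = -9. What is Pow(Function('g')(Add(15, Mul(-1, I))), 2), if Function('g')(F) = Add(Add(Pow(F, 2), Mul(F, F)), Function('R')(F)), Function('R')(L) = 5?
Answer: Rational(155775361, 1024) ≈ 1.5212e+5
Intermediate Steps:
I = Rational(9, 8) (I = Mul(Rational(-1, 8), -9) = Rational(9, 8) ≈ 1.1250)
Function('g')(F) = Add(5, Mul(2, Pow(F, 2))) (Function('g')(F) = Add(Add(Pow(F, 2), Mul(F, F)), 5) = Add(Add(Pow(F, 2), Pow(F, 2)), 5) = Add(Mul(2, Pow(F, 2)), 5) = Add(5, Mul(2, Pow(F, 2))))
Pow(Function('g')(Add(15, Mul(-1, I))), 2) = Pow(Add(5, Mul(2, Pow(Add(15, Mul(-1, Rational(9, 8))), 2))), 2) = Pow(Add(5, Mul(2, Pow(Add(15, Rational(-9, 8)), 2))), 2) = Pow(Add(5, Mul(2, Pow(Rational(111, 8), 2))), 2) = Pow(Add(5, Mul(2, Rational(12321, 64))), 2) = Pow(Add(5, Rational(12321, 32)), 2) = Pow(Rational(12481, 32), 2) = Rational(155775361, 1024)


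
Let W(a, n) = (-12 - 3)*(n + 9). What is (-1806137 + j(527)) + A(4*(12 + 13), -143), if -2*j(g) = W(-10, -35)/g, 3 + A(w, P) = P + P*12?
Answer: -952815668/527 ≈ -1.8080e+6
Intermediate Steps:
W(a, n) = -135 - 15*n (W(a, n) = -15*(9 + n) = -135 - 15*n)
A(w, P) = -3 + 13*P (A(w, P) = -3 + (P + P*12) = -3 + (P + 12*P) = -3 + 13*P)
j(g) = -195/g (j(g) = -(-135 - 15*(-35))/(2*g) = -(-135 + 525)/(2*g) = -195/g)
(-1806137 + j(527)) + A(4*(12 + 13), -143) = (-1806137 - 195/527) + (-3 + 13*(-143)) = (-1806137 - 195*1/527) + (-3 - 1859) = (-1806137 - 195/527) - 1862 = -951834394/527 - 1862 = -952815668/527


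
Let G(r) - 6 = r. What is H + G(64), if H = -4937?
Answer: -4867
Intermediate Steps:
G(r) = 6 + r
H + G(64) = -4937 + (6 + 64) = -4937 + 70 = -4867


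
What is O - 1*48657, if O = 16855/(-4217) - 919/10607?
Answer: -2176596593791/44729719 ≈ -48661.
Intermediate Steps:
O = -182656408/44729719 (O = 16855*(-1/4217) - 919*1/10607 = -16855/4217 - 919/10607 = -182656408/44729719 ≈ -4.0836)
O - 1*48657 = -182656408/44729719 - 1*48657 = -182656408/44729719 - 48657 = -2176596593791/44729719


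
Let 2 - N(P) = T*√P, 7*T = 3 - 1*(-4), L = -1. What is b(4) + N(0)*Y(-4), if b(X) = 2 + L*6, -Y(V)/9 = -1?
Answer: 14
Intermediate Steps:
Y(V) = 9 (Y(V) = -9*(-1) = 9)
T = 1 (T = (3 - 1*(-4))/7 = (3 + 4)/7 = (⅐)*7 = 1)
b(X) = -4 (b(X) = 2 - 1*6 = 2 - 6 = -4)
N(P) = 2 - √P
b(4) + N(0)*Y(-4) = -4 + (2 - √0)*9 = -4 + (2 - 1*0)*9 = -4 + (2 + 0)*9 = -4 + 2*9 = -4 + 18 = 14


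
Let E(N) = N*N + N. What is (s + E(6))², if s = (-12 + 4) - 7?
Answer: 729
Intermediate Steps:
E(N) = N + N² (E(N) = N² + N = N + N²)
s = -15 (s = -8 - 7 = -15)
(s + E(6))² = (-15 + 6*(1 + 6))² = (-15 + 6*7)² = (-15 + 42)² = 27² = 729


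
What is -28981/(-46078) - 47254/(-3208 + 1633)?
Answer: 2223014887/72572850 ≈ 30.632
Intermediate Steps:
-28981/(-46078) - 47254/(-3208 + 1633) = -28981*(-1/46078) - 47254/(-1575) = 28981/46078 - 47254*(-1/1575) = 28981/46078 + 47254/1575 = 2223014887/72572850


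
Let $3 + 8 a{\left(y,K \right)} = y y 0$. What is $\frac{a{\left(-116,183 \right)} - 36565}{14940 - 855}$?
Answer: $- \frac{292523}{112680} \approx -2.5961$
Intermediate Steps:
$a{\left(y,K \right)} = - \frac{3}{8}$ ($a{\left(y,K \right)} = - \frac{3}{8} + \frac{y y 0}{8} = - \frac{3}{8} + \frac{y^{2} \cdot 0}{8} = - \frac{3}{8} + \frac{1}{8} \cdot 0 = - \frac{3}{8} + 0 = - \frac{3}{8}$)
$\frac{a{\left(-116,183 \right)} - 36565}{14940 - 855} = \frac{- \frac{3}{8} - 36565}{14940 - 855} = - \frac{292523}{8 \cdot 14085} = \left(- \frac{292523}{8}\right) \frac{1}{14085} = - \frac{292523}{112680}$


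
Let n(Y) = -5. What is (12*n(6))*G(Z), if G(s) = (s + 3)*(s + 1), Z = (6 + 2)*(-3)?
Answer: -28980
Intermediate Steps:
Z = -24 (Z = 8*(-3) = -24)
G(s) = (1 + s)*(3 + s) (G(s) = (3 + s)*(1 + s) = (1 + s)*(3 + s))
(12*n(6))*G(Z) = (12*(-5))*(3 + (-24)² + 4*(-24)) = -60*(3 + 576 - 96) = -60*483 = -28980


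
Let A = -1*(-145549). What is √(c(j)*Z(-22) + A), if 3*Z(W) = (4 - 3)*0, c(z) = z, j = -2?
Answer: √145549 ≈ 381.51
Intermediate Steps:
Z(W) = 0 (Z(W) = ((4 - 3)*0)/3 = (1*0)/3 = (⅓)*0 = 0)
A = 145549
√(c(j)*Z(-22) + A) = √(-2*0 + 145549) = √(0 + 145549) = √145549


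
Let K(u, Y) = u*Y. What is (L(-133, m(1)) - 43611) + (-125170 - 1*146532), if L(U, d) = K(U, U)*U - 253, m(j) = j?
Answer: -2668203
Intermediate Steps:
K(u, Y) = Y*u
L(U, d) = -253 + U³ (L(U, d) = (U*U)*U - 253 = U²*U - 253 = U³ - 253 = -253 + U³)
(L(-133, m(1)) - 43611) + (-125170 - 1*146532) = ((-253 + (-133)³) - 43611) + (-125170 - 1*146532) = ((-253 - 2352637) - 43611) + (-125170 - 146532) = (-2352890 - 43611) - 271702 = -2396501 - 271702 = -2668203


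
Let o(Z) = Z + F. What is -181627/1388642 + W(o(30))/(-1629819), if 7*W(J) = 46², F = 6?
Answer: -2075072315063/15842645810586 ≈ -0.13098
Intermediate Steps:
o(Z) = 6 + Z (o(Z) = Z + 6 = 6 + Z)
W(J) = 2116/7 (W(J) = (⅐)*46² = (⅐)*2116 = 2116/7)
-181627/1388642 + W(o(30))/(-1629819) = -181627/1388642 + (2116/7)/(-1629819) = -181627*1/1388642 + (2116/7)*(-1/1629819) = -181627/1388642 - 2116/11408733 = -2075072315063/15842645810586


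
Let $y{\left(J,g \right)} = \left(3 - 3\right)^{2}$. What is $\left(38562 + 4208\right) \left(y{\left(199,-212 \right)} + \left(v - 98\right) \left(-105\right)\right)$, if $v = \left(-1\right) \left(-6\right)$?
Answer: $413158200$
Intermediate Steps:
$y{\left(J,g \right)} = 0$ ($y{\left(J,g \right)} = 0^{2} = 0$)
$v = 6$
$\left(38562 + 4208\right) \left(y{\left(199,-212 \right)} + \left(v - 98\right) \left(-105\right)\right) = \left(38562 + 4208\right) \left(0 + \left(6 - 98\right) \left(-105\right)\right) = 42770 \left(0 - -9660\right) = 42770 \left(0 + 9660\right) = 42770 \cdot 9660 = 413158200$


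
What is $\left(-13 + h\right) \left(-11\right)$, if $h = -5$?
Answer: $198$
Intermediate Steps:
$\left(-13 + h\right) \left(-11\right) = \left(-13 - 5\right) \left(-11\right) = \left(-18\right) \left(-11\right) = 198$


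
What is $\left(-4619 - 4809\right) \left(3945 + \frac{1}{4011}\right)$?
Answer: $- \frac{149182977488}{4011} \approx -3.7193 \cdot 10^{7}$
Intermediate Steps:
$\left(-4619 - 4809\right) \left(3945 + \frac{1}{4011}\right) = - 9428 \left(3945 + \frac{1}{4011}\right) = \left(-9428\right) \frac{15823396}{4011} = - \frac{149182977488}{4011}$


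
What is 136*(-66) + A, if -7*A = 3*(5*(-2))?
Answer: -62802/7 ≈ -8971.7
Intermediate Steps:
A = 30/7 (A = -3*5*(-2)/7 = -3*(-10)/7 = -⅐*(-30) = 30/7 ≈ 4.2857)
136*(-66) + A = 136*(-66) + 30/7 = -8976 + 30/7 = -62802/7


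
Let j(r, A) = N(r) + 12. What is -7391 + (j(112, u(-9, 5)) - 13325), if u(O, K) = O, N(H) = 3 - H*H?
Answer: -33245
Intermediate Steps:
N(H) = 3 - H**2
j(r, A) = 15 - r**2 (j(r, A) = (3 - r**2) + 12 = 15 - r**2)
-7391 + (j(112, u(-9, 5)) - 13325) = -7391 + ((15 - 1*112**2) - 13325) = -7391 + ((15 - 1*12544) - 13325) = -7391 + ((15 - 12544) - 13325) = -7391 + (-12529 - 13325) = -7391 - 25854 = -33245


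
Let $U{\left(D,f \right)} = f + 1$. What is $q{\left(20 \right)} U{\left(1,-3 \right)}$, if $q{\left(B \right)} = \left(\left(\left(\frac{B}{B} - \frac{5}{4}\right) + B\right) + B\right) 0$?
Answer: $0$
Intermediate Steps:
$U{\left(D,f \right)} = 1 + f$
$q{\left(B \right)} = 0$ ($q{\left(B \right)} = \left(\left(\left(1 - \frac{5}{4}\right) + B\right) + B\right) 0 = \left(\left(- \frac{1}{4} + B\right) + B\right) 0 = \left(- \frac{1}{4} + 2 B\right) 0 = 0$)
$q{\left(20 \right)} U{\left(1,-3 \right)} = 0 \left(1 - 3\right) = 0 \left(-2\right) = 0$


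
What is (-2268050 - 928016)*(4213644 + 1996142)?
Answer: -19846885901876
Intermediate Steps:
(-2268050 - 928016)*(4213644 + 1996142) = -3196066*6209786 = -19846885901876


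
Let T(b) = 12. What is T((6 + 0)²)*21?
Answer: 252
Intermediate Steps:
T((6 + 0)²)*21 = 12*21 = 252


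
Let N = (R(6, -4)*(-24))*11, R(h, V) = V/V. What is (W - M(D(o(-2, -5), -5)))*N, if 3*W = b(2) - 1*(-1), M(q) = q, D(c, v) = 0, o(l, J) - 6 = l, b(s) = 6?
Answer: -616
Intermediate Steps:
o(l, J) = 6 + l
R(h, V) = 1
W = 7/3 (W = (6 - 1*(-1))/3 = (6 + 1)/3 = (⅓)*7 = 7/3 ≈ 2.3333)
N = -264 (N = (1*(-24))*11 = -24*11 = -264)
(W - M(D(o(-2, -5), -5)))*N = (7/3 - 1*0)*(-264) = (7/3 + 0)*(-264) = (7/3)*(-264) = -616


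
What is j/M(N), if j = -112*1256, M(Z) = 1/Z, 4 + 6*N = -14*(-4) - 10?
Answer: -984704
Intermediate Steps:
N = 7 (N = -⅔ + (-14*(-4) - 10)/6 = -⅔ + (56 - 10)/6 = -⅔ + (⅙)*46 = -⅔ + 23/3 = 7)
j = -140672
j/M(N) = -140672/(1/7) = -140672/⅐ = -140672*7 = -984704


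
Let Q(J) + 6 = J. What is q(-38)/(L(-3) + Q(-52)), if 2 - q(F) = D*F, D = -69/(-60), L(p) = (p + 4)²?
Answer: -457/570 ≈ -0.80175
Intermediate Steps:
Q(J) = -6 + J
L(p) = (4 + p)²
D = 23/20 (D = -69*(-1/60) = 23/20 ≈ 1.1500)
q(F) = 2 - 23*F/20
q(-38)/(L(-3) + Q(-52)) = (2 - 23/20*(-38))/((4 - 3)² + (-6 - 52)) = (2 + 437/10)/(1² - 58) = 457/(10*(1 - 58)) = (457/10)/(-57) = (457/10)*(-1/57) = -457/570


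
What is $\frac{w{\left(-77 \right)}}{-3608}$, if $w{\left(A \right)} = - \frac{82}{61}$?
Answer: $\frac{1}{2684} \approx 0.00037258$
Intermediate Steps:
$w{\left(A \right)} = - \frac{82}{61}$ ($w{\left(A \right)} = \left(-82\right) \frac{1}{61} = - \frac{82}{61}$)
$\frac{w{\left(-77 \right)}}{-3608} = - \frac{82}{61 \left(-3608\right)} = \left(- \frac{82}{61}\right) \left(- \frac{1}{3608}\right) = \frac{1}{2684}$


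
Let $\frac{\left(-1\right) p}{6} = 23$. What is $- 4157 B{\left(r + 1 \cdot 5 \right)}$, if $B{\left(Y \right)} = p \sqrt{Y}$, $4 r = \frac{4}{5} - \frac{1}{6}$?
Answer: $\frac{95611 \sqrt{18570}}{10} \approx 1.3029 \cdot 10^{6}$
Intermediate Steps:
$r = \frac{19}{120}$ ($r = \frac{\frac{4}{5} - \frac{1}{6}}{4} = \frac{1}{4} \cdot \frac{19}{30} = \frac{19}{120} \approx 0.15833$)
$p = -138$ ($p = \left(-6\right) 23 = -138$)
$B{\left(Y \right)} = - 138 \sqrt{Y}$
$- 4157 B{\left(r + 1 \cdot 5 \right)} = - 4157 \left(- 138 \sqrt{\frac{19}{120} + 1 \cdot 5}\right) = - 4157 \left(- 138 \sqrt{\frac{19}{120} + 5}\right) = - 4157 \left(- 138 \sqrt{\frac{619}{120}}\right) = - 4157 \left(- 138 \frac{\sqrt{18570}}{60}\right) = - 4157 \left(- \frac{23 \sqrt{18570}}{10}\right) = \frac{95611 \sqrt{18570}}{10}$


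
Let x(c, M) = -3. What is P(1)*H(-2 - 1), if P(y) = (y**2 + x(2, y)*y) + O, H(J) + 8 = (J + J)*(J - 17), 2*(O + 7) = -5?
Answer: -1288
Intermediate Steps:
O = -19/2 (O = -7 + (1/2)*(-5) = -7 - 5/2 = -19/2 ≈ -9.5000)
H(J) = -8 + 2*J*(-17 + J) (H(J) = -8 + (J + J)*(J - 17) = -8 + (2*J)*(-17 + J) = -8 + 2*J*(-17 + J))
P(y) = -19/2 + y**2 - 3*y (P(y) = (y**2 - 3*y) - 19/2 = -19/2 + y**2 - 3*y)
P(1)*H(-2 - 1) = (-19/2 + 1**2 - 3*1)*(-8 - 34*(-2 - 1) + 2*(-2 - 1)**2) = (-19/2 + 1 - 3)*(-8 - 34*(-3) + 2*(-3)**2) = -23*(-8 + 102 + 2*9)/2 = -23*(-8 + 102 + 18)/2 = -23/2*112 = -1288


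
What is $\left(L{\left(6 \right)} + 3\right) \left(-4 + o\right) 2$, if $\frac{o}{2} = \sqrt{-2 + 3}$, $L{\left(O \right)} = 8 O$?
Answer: $-204$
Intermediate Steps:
$o = 2$ ($o = 2 \sqrt{-2 + 3} = 2 \sqrt{1} = 2 \cdot 1 = 2$)
$\left(L{\left(6 \right)} + 3\right) \left(-4 + o\right) 2 = \left(8 \cdot 6 + 3\right) \left(-4 + 2\right) 2 = \left(48 + 3\right) \left(\left(-2\right) 2\right) = 51 \left(-4\right) = -204$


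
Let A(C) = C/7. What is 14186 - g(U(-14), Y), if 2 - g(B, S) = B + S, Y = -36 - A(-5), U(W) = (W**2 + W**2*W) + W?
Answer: 81107/7 ≈ 11587.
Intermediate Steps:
A(C) = C/7 (A(C) = C*(1/7) = C/7)
U(W) = W + W**2 + W**3 (U(W) = (W**2 + W**3) + W = W + W**2 + W**3)
Y = -247/7 (Y = -36 - (-5)/7 = -36 - 1*(-5/7) = -36 + 5/7 = -247/7 ≈ -35.286)
g(B, S) = 2 - B - S (g(B, S) = 2 - (B + S) = 2 + (-B - S) = 2 - B - S)
14186 - g(U(-14), Y) = 14186 - (2 - (-14)*(1 - 14 + (-14)**2) - 1*(-247/7)) = 14186 - (2 - (-14)*(1 - 14 + 196) + 247/7) = 14186 - (2 - (-14)*183 + 247/7) = 14186 - (2 - 1*(-2562) + 247/7) = 14186 - (2 + 2562 + 247/7) = 14186 - 1*18195/7 = 14186 - 18195/7 = 81107/7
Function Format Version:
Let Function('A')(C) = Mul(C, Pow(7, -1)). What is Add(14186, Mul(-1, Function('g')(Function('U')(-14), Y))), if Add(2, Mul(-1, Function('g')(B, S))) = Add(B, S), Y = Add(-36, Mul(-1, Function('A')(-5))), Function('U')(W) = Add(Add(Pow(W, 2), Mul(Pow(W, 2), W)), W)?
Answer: Rational(81107, 7) ≈ 11587.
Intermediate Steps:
Function('A')(C) = Mul(Rational(1, 7), C) (Function('A')(C) = Mul(C, Rational(1, 7)) = Mul(Rational(1, 7), C))
Function('U')(W) = Add(W, Pow(W, 2), Pow(W, 3)) (Function('U')(W) = Add(Add(Pow(W, 2), Pow(W, 3)), W) = Add(W, Pow(W, 2), Pow(W, 3)))
Y = Rational(-247, 7) (Y = Add(-36, Mul(-1, Mul(Rational(1, 7), -5))) = Add(-36, Mul(-1, Rational(-5, 7))) = Add(-36, Rational(5, 7)) = Rational(-247, 7) ≈ -35.286)
Function('g')(B, S) = Add(2, Mul(-1, B), Mul(-1, S)) (Function('g')(B, S) = Add(2, Mul(-1, Add(B, S))) = Add(2, Add(Mul(-1, B), Mul(-1, S))) = Add(2, Mul(-1, B), Mul(-1, S)))
Add(14186, Mul(-1, Function('g')(Function('U')(-14), Y))) = Add(14186, Mul(-1, Add(2, Mul(-1, Mul(-14, Add(1, -14, Pow(-14, 2)))), Mul(-1, Rational(-247, 7))))) = Add(14186, Mul(-1, Add(2, Mul(-1, Mul(-14, Add(1, -14, 196))), Rational(247, 7)))) = Add(14186, Mul(-1, Add(2, Mul(-1, Mul(-14, 183)), Rational(247, 7)))) = Add(14186, Mul(-1, Add(2, Mul(-1, -2562), Rational(247, 7)))) = Add(14186, Mul(-1, Add(2, 2562, Rational(247, 7)))) = Add(14186, Mul(-1, Rational(18195, 7))) = Add(14186, Rational(-18195, 7)) = Rational(81107, 7)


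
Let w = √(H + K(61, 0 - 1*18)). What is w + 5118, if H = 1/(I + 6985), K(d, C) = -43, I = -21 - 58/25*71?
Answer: 5118 + I*√1242432604382/169982 ≈ 5118.0 + 6.5574*I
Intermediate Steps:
I = -4643/25 (I = -21 - 58*1/25*71 = -21 - 58/25*71 = -21 - 4118/25 = -4643/25 ≈ -185.72)
H = 25/169982 (H = 1/(-4643/25 + 6985) = 1/(169982/25) = 25/169982 ≈ 0.00014707)
w = I*√1242432604382/169982 (w = √(25/169982 - 43) = √(-7309201/169982) = I*√1242432604382/169982 ≈ 6.5574*I)
w + 5118 = I*√1242432604382/169982 + 5118 = 5118 + I*√1242432604382/169982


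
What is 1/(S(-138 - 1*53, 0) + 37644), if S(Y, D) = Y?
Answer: 1/37453 ≈ 2.6700e-5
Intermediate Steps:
1/(S(-138 - 1*53, 0) + 37644) = 1/((-138 - 1*53) + 37644) = 1/((-138 - 53) + 37644) = 1/(-191 + 37644) = 1/37453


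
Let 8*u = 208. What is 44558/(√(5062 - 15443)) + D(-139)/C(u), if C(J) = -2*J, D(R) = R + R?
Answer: 139/26 - 44558*I*√10381/10381 ≈ 5.3462 - 437.33*I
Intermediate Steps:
D(R) = 2*R
u = 26 (u = (⅛)*208 = 26)
44558/(√(5062 - 15443)) + D(-139)/C(u) = 44558/(√(5062 - 15443)) + (2*(-139))/((-2*26)) = 44558/(√(-10381)) - 278/(-52) = 44558/((I*√10381)) - 278*(-1/52) = 44558*(-I*√10381/10381) + 139/26 = -44558*I*√10381/10381 + 139/26 = 139/26 - 44558*I*√10381/10381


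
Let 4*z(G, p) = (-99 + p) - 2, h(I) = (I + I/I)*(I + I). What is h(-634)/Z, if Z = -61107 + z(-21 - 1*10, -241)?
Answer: -535096/40795 ≈ -13.117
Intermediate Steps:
h(I) = 2*I*(1 + I) (h(I) = (I + 1)*(2*I) = (1 + I)*(2*I) = 2*I*(1 + I))
z(G, p) = -101/4 + p/4 (z(G, p) = ((-99 + p) - 2)/4 = (-101 + p)/4 = -101/4 + p/4)
Z = -122385/2 (Z = -61107 + (-101/4 + (¼)*(-241)) = -61107 + (-101/4 - 241/4) = -61107 - 171/2 = -122385/2 ≈ -61193.)
h(-634)/Z = (2*(-634)*(1 - 634))/(-122385/2) = (2*(-634)*(-633))*(-2/122385) = 802644*(-2/122385) = -535096/40795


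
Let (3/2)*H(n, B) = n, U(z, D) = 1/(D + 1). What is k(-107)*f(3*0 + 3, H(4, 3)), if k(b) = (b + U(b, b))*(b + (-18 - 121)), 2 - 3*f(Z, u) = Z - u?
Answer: 775105/53 ≈ 14625.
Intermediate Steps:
U(z, D) = 1/(1 + D)
H(n, B) = 2*n/3
f(Z, u) = ⅔ - Z/3 + u/3 (f(Z, u) = ⅔ - (Z - u)/3 = ⅔ + (-Z/3 + u/3) = ⅔ - Z/3 + u/3)
k(b) = (-139 + b)*(b + 1/(1 + b)) (k(b) = (b + 1/(1 + b))*(b + (-18 - 121)) = (b + 1/(1 + b))*(b - 139) = (b + 1/(1 + b))*(-139 + b) = (-139 + b)*(b + 1/(1 + b)))
k(-107)*f(3*0 + 3, H(4, 3)) = ((-139 - 107 - 107*(1 - 107)*(-139 - 107))/(1 - 107))*(⅔ - (3*0 + 3)/3 + ((⅔)*4)/3) = ((-139 - 107 - 107*(-106)*(-246))/(-106))*(⅔ - (0 + 3)/3 + (⅓)*(8/3)) = (-(-139 - 107 - 2790132)/106)*(⅔ - ⅓*3 + 8/9) = (-1/106*(-2790378))*(⅔ - 1 + 8/9) = (1395189/53)*(5/9) = 775105/53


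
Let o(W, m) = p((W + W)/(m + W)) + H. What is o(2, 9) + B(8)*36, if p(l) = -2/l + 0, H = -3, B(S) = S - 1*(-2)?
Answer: 703/2 ≈ 351.50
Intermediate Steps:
B(S) = 2 + S (B(S) = S + 2 = 2 + S)
p(l) = -2/l
o(W, m) = -3 - (W + m)/W (o(W, m) = -2*(m + W)/(W + W) - 3 = -2*(W + m)/(2*W) - 3 = -(W + m)/W - 3 = -3 - (W + m)/W)
o(2, 9) + B(8)*36 = (-4 - 1*9/2) + (2 + 8)*36 = (-4 - 1*9*1/2) + 10*36 = (-4 - 9/2) + 360 = -17/2 + 360 = 703/2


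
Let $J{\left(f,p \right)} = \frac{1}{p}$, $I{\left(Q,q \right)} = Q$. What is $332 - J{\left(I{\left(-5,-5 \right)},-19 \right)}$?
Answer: $\frac{6309}{19} \approx 332.05$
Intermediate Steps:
$332 - J{\left(I{\left(-5,-5 \right)},-19 \right)} = 332 - \frac{1}{-19} = 332 - - \frac{1}{19} = 332 + \frac{1}{19} = \frac{6309}{19}$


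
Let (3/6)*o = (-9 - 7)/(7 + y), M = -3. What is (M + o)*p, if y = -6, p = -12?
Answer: 420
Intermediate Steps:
o = -32 (o = 2*((-9 - 7)/(7 - 6)) = 2*(-16/1) = 2*(-16*1) = 2*(-16) = -32)
(M + o)*p = (-3 - 32)*(-12) = -35*(-12) = 420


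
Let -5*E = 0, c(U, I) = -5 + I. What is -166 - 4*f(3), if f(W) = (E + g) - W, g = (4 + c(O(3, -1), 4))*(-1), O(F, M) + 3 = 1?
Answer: -142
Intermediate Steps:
O(F, M) = -2 (O(F, M) = -3 + 1 = -2)
g = -3 (g = (4 + (-5 + 4))*(-1) = (4 - 1)*(-1) = 3*(-1) = -3)
E = 0 (E = -⅕*0 = 0)
f(W) = -3 - W (f(W) = (0 - 3) - W = -3 - W)
-166 - 4*f(3) = -166 - 4*(-3 - 1*3) = -166 - 4*(-3 - 3) = -166 - 4*(-6) = -166 - (-24) = -166 - 1*(-24) = -166 + 24 = -142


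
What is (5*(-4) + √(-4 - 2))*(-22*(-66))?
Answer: -29040 + 1452*I*√6 ≈ -29040.0 + 3556.7*I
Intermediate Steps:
(5*(-4) + √(-4 - 2))*(-22*(-66)) = (-20 + √(-6))*1452 = (-20 + I*√6)*1452 = -29040 + 1452*I*√6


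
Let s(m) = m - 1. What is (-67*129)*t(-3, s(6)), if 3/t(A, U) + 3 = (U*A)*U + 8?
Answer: 25929/70 ≈ 370.41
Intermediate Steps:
s(m) = -1 + m
t(A, U) = 3/(5 + A*U**2) (t(A, U) = 3/(-3 + ((U*A)*U + 8)) = 3/(-3 + ((A*U)*U + 8)) = 3/(-3 + (A*U**2 + 8)) = 3/(-3 + (8 + A*U**2)) = 3/(5 + A*U**2))
(-67*129)*t(-3, s(6)) = (-67*129)*(3/(5 - 3*(-1 + 6)**2)) = -25929/(5 - 3*5**2) = -25929/(5 - 3*25) = -25929/(5 - 75) = -25929/(-70) = -25929*(-1)/70 = -8643*(-3/70) = 25929/70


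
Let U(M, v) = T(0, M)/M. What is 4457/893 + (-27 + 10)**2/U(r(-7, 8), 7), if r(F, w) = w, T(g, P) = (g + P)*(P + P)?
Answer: 329389/14288 ≈ 23.054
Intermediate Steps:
T(g, P) = 2*P*(P + g) (T(g, P) = (P + g)*(2*P) = 2*P*(P + g))
U(M, v) = 2*M (U(M, v) = (2*M*(M + 0))/M = (2*M*M)/M = (2*M**2)/M = 2*M)
4457/893 + (-27 + 10)**2/U(r(-7, 8), 7) = 4457/893 + (-27 + 10)**2/((2*8)) = 4457*(1/893) + (-17)**2/16 = 4457/893 + 289*(1/16) = 4457/893 + 289/16 = 329389/14288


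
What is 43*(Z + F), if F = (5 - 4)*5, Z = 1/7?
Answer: 1548/7 ≈ 221.14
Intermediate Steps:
Z = 1/7 (Z = 1*(1/7) = 1/7 ≈ 0.14286)
F = 5 (F = 1*5 = 5)
43*(Z + F) = 43*(1/7 + 5) = 43*(36/7) = 1548/7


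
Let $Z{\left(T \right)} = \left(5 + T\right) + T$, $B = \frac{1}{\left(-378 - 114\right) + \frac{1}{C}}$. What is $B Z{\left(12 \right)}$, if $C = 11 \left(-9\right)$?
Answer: $- \frac{2871}{48709} \approx -0.058942$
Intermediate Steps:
$C = -99$
$B = - \frac{99}{48709}$ ($B = \frac{1}{\left(-378 - 114\right) + \frac{1}{-99}} = \frac{1}{-492 - \frac{1}{99}} = \frac{1}{- \frac{48709}{99}} = - \frac{99}{48709} \approx -0.0020325$)
$Z{\left(T \right)} = 5 + 2 T$
$B Z{\left(12 \right)} = - \frac{99 \left(5 + 2 \cdot 12\right)}{48709} = - \frac{99 \left(5 + 24\right)}{48709} = \left(- \frac{99}{48709}\right) 29 = - \frac{2871}{48709}$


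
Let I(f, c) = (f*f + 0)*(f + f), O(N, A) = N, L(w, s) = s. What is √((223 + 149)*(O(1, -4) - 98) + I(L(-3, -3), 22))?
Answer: I*√36138 ≈ 190.1*I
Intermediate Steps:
I(f, c) = 2*f³ (I(f, c) = (f² + 0)*(2*f) = f²*(2*f) = 2*f³)
√((223 + 149)*(O(1, -4) - 98) + I(L(-3, -3), 22)) = √((223 + 149)*(1 - 98) + 2*(-3)³) = √(372*(-97) + 2*(-27)) = √(-36084 - 54) = √(-36138) = I*√36138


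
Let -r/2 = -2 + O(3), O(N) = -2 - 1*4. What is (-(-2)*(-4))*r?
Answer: -128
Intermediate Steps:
O(N) = -6 (O(N) = -2 - 4 = -6)
r = 16 (r = -2*(-2 - 6) = -2*(-8) = 16)
(-(-2)*(-4))*r = -(-2)*(-4)*16 = -1*8*16 = -8*16 = -128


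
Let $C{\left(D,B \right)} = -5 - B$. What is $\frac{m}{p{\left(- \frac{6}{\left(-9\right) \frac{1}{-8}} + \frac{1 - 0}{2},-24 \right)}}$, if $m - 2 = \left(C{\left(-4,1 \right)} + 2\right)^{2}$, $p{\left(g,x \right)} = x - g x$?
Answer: $- \frac{9}{70} \approx -0.12857$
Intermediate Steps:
$p{\left(g,x \right)} = x - g x$
$m = 18$ ($m = 2 + \left(\left(-5 - 1\right) + 2\right)^{2} = 2 + \left(-6 + 2\right)^{2} = 2 + \left(-4\right)^{2} = 2 + 16 = 18$)
$\frac{m}{p{\left(- \frac{6}{\left(-9\right) \frac{1}{-8}} + \frac{1 - 0}{2},-24 \right)}} = \frac{18}{\left(-24\right) \left(1 - \left(- \frac{6}{\left(-9\right) \frac{1}{-8}} + \frac{1 - 0}{2}\right)\right)} = \frac{18}{\left(-24\right) \left(1 - \left(- \frac{6}{\left(-9\right) \left(- \frac{1}{8}\right)} + \left(1 + 0\right) \frac{1}{2}\right)\right)} = \frac{18}{\left(-24\right) \left(1 - \left(- \frac{6}{\frac{9}{8}} + 1 \cdot \frac{1}{2}\right)\right)} = \frac{18}{\left(-24\right) \left(1 - \left(\left(-6\right) \frac{8}{9} + \frac{1}{2}\right)\right)} = \frac{18}{\left(-24\right) \left(1 - \left(- \frac{16}{3} + \frac{1}{2}\right)\right)} = \frac{18}{\left(-24\right) \left(1 - - \frac{29}{6}\right)} = \frac{18}{\left(-24\right) \left(1 + \frac{29}{6}\right)} = \frac{18}{\left(-24\right) \frac{35}{6}} = \frac{18}{-140} = 18 \left(- \frac{1}{140}\right) = - \frac{9}{70}$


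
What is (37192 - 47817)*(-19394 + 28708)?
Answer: -98961250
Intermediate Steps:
(37192 - 47817)*(-19394 + 28708) = -10625*9314 = -98961250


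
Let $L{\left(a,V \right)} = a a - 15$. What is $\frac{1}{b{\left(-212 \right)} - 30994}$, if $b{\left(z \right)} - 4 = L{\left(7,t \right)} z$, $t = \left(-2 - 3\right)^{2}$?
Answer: $- \frac{1}{38198} \approx -2.6179 \cdot 10^{-5}$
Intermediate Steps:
$t = 25$ ($t = \left(-5\right)^{2} = 25$)
$L{\left(a,V \right)} = -15 + a^{2}$ ($L{\left(a,V \right)} = a^{2} - 15 = -15 + a^{2}$)
$b{\left(z \right)} = 4 + 34 z$ ($b{\left(z \right)} = 4 + \left(-15 + 7^{2}\right) z = 4 + \left(-15 + 49\right) z = 4 + 34 z$)
$\frac{1}{b{\left(-212 \right)} - 30994} = \frac{1}{\left(4 + 34 \left(-212\right)\right) - 30994} = \frac{1}{\left(4 - 7208\right) - 30994} = \frac{1}{-7204 - 30994} = \frac{1}{-38198} = - \frac{1}{38198}$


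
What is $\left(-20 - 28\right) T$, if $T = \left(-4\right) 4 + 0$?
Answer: $768$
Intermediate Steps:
$T = -16$ ($T = -16 + 0 = -16$)
$\left(-20 - 28\right) T = \left(-20 - 28\right) \left(-16\right) = \left(-48\right) \left(-16\right) = 768$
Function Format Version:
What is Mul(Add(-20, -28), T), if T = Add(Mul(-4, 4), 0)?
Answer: 768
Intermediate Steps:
T = -16 (T = Add(-16, 0) = -16)
Mul(Add(-20, -28), T) = Mul(Add(-20, -28), -16) = Mul(-48, -16) = 768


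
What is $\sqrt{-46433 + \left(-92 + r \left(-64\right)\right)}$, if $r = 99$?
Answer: $i \sqrt{52861} \approx 229.92 i$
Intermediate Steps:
$\sqrt{-46433 + \left(-92 + r \left(-64\right)\right)} = \sqrt{-46433 + \left(-92 + 99 \left(-64\right)\right)} = \sqrt{-46433 - 6428} = \sqrt{-52861} = i \sqrt{52861}$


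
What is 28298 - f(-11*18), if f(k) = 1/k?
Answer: 5603005/198 ≈ 28298.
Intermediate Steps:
28298 - f(-11*18) = 28298 - 1/((-11*18)) = 28298 - 1/(-198) = 28298 - 1*(-1/198) = 28298 + 1/198 = 5603005/198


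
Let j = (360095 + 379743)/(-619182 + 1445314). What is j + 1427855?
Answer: 589798723349/413066 ≈ 1.4279e+6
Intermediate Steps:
j = 369919/413066 (j = 739838/826132 = 739838*(1/826132) = 369919/413066 ≈ 0.89554)
j + 1427855 = 369919/413066 + 1427855 = 589798723349/413066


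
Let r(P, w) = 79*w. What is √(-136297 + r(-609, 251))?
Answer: 2*I*√29117 ≈ 341.27*I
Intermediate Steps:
√(-136297 + r(-609, 251)) = √(-136297 + 79*251) = √(-136297 + 19829) = √(-116468) = 2*I*√29117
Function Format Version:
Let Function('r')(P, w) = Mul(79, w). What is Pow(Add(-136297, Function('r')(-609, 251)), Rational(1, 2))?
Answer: Mul(2, I, Pow(29117, Rational(1, 2))) ≈ Mul(341.27, I)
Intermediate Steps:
Pow(Add(-136297, Function('r')(-609, 251)), Rational(1, 2)) = Pow(Add(-136297, Mul(79, 251)), Rational(1, 2)) = Pow(Add(-136297, 19829), Rational(1, 2)) = Pow(-116468, Rational(1, 2)) = Mul(2, I, Pow(29117, Rational(1, 2)))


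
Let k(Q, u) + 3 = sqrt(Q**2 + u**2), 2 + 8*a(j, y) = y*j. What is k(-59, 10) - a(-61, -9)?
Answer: -571/8 + sqrt(3581) ≈ -11.534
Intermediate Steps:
a(j, y) = -1/4 + j*y/8 (a(j, y) = -1/4 + (y*j)/8 = -1/4 + (j*y)/8 = -1/4 + j*y/8)
k(Q, u) = -3 + sqrt(Q**2 + u**2)
k(-59, 10) - a(-61, -9) = (-3 + sqrt((-59)**2 + 10**2)) - (-1/4 + (1/8)*(-61)*(-9)) = (-3 + sqrt(3481 + 100)) - (-1/4 + 549/8) = (-3 + sqrt(3581)) - 1*547/8 = (-3 + sqrt(3581)) - 547/8 = -571/8 + sqrt(3581)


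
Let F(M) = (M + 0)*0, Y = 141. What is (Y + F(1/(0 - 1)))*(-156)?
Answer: -21996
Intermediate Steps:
F(M) = 0 (F(M) = M*0 = 0)
(Y + F(1/(0 - 1)))*(-156) = (141 + 0)*(-156) = 141*(-156) = -21996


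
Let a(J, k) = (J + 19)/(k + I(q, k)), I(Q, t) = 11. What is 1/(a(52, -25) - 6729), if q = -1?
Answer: -14/94277 ≈ -0.00014850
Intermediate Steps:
a(J, k) = (19 + J)/(11 + k) (a(J, k) = (J + 19)/(k + 11) = (19 + J)/(11 + k))
1/(a(52, -25) - 6729) = 1/((19 + 52)/(11 - 25) - 6729) = 1/(71/(-14) - 6729) = 1/(-1/14*71 - 6729) = 1/(-71/14 - 6729) = 1/(-94277/14) = -14/94277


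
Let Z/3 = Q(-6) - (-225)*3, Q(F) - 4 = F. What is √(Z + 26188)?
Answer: √28207 ≈ 167.95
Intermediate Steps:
Q(F) = 4 + F
Z = 2019 (Z = 3*((4 - 6) - (-225)*3) = 3*(-2 - 75*(-9)) = 3*(-2 + 675) = 3*673 = 2019)
√(Z + 26188) = √(2019 + 26188) = √28207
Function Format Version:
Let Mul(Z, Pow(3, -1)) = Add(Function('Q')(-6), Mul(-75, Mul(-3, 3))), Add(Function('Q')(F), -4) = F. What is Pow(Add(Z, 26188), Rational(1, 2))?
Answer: Pow(28207, Rational(1, 2)) ≈ 167.95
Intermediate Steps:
Function('Q')(F) = Add(4, F)
Z = 2019 (Z = Mul(3, Add(Add(4, -6), Mul(-75, Mul(-3, 3)))) = Mul(3, Add(-2, Mul(-75, -9))) = Mul(3, Add(-2, 675)) = Mul(3, 673) = 2019)
Pow(Add(Z, 26188), Rational(1, 2)) = Pow(Add(2019, 26188), Rational(1, 2)) = Pow(28207, Rational(1, 2))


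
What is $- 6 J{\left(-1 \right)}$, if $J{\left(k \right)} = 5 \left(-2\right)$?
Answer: $60$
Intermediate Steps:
$J{\left(k \right)} = -10$
$- 6 J{\left(-1 \right)} = \left(-6\right) \left(-10\right) = 60$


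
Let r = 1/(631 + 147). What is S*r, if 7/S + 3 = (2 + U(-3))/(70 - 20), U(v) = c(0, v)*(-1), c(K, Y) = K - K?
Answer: -175/57572 ≈ -0.0030397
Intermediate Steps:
c(K, Y) = 0
U(v) = 0 (U(v) = 0*(-1) = 0)
S = -175/74 (S = 7/(-3 + (2 + 0)/(70 - 20)) = 7/(-3 + 2/50) = 7/(-3 + 2*(1/50)) = 7/(-3 + 1/25) = 7/(-74/25) = 7*(-25/74) = -175/74 ≈ -2.3649)
r = 1/778 ≈ 0.0012853
S*r = -175/74*1/778 = -175/57572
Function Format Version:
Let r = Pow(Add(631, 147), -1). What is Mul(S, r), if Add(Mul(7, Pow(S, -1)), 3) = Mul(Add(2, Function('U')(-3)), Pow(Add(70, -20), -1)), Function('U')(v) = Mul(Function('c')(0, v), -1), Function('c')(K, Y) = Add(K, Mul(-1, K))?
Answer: Rational(-175, 57572) ≈ -0.0030397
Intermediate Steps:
Function('c')(K, Y) = 0
Function('U')(v) = 0 (Function('U')(v) = Mul(0, -1) = 0)
S = Rational(-175, 74) (S = Mul(7, Pow(Add(-3, Mul(Add(2, 0), Pow(Add(70, -20), -1))), -1)) = Mul(7, Pow(Add(-3, Mul(2, Pow(50, -1))), -1)) = Mul(7, Pow(Add(-3, Mul(2, Rational(1, 50))), -1)) = Mul(7, Pow(Add(-3, Rational(1, 25)), -1)) = Mul(7, Pow(Rational(-74, 25), -1)) = Mul(7, Rational(-25, 74)) = Rational(-175, 74) ≈ -2.3649)
r = Rational(1, 778) (r = Pow(778, -1) = Rational(1, 778) ≈ 0.0012853)
Mul(S, r) = Mul(Rational(-175, 74), Rational(1, 778)) = Rational(-175, 57572)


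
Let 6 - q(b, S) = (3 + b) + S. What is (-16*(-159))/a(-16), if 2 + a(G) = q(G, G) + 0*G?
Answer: 848/11 ≈ 77.091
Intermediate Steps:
q(b, S) = 3 - S - b (q(b, S) = 6 - ((3 + b) + S) = 6 - (3 + S + b) = 6 + (-3 - S - b) = 3 - S - b)
a(G) = 1 - 2*G (a(G) = -2 + ((3 - G - G) + 0*G) = -2 + ((3 - 2*G) + 0) = -2 + (3 - 2*G) = 1 - 2*G)
(-16*(-159))/a(-16) = (-16*(-159))/(1 - 2*(-16)) = 2544/(1 + 32) = 2544/33 = 2544*(1/33) = 848/11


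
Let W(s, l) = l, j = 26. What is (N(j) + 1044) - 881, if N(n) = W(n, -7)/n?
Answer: 4231/26 ≈ 162.73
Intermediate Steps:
N(n) = -7/n
(N(j) + 1044) - 881 = (-7/26 + 1044) - 881 = 27137/26 - 881 = 4231/26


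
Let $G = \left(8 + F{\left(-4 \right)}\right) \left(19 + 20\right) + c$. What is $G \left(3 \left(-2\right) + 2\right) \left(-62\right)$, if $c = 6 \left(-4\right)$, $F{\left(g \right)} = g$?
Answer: $32736$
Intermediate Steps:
$c = -24$
$G = 132$ ($G = \left(8 - 4\right) \left(19 + 20\right) - 24 = 4 \cdot 39 - 24 = 156 - 24 = 132$)
$G \left(3 \left(-2\right) + 2\right) \left(-62\right) = 132 \left(3 \left(-2\right) + 2\right) \left(-62\right) = 132 \left(-6 + 2\right) \left(-62\right) = 132 \left(-4\right) \left(-62\right) = \left(-528\right) \left(-62\right) = 32736$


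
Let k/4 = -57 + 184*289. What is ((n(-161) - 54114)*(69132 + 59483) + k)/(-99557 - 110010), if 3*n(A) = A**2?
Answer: 17545149487/628701 ≈ 27907.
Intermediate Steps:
k = 212476 (k = 4*(-57 + 184*289) = 4*(-57 + 53176) = 4*53119 = 212476)
n(A) = A**2/3
((n(-161) - 54114)*(69132 + 59483) + k)/(-99557 - 110010) = (((1/3)*(-161)**2 - 54114)*(69132 + 59483) + 212476)/(-99557 - 110010) = (((1/3)*25921 - 54114)*128615 + 212476)/(-209567) = ((25921/3 - 54114)*128615 + 212476)*(-1/209567) = (-136421/3*128615 + 212476)*(-1/209567) = (-17545786915/3 + 212476)*(-1/209567) = -17545149487/3*(-1/209567) = 17545149487/628701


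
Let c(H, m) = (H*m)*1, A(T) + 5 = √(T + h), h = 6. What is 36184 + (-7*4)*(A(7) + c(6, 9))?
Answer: 34812 - 28*√13 ≈ 34711.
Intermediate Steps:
A(T) = -5 + √(6 + T) (A(T) = -5 + √(T + 6) = -5 + √(6 + T))
c(H, m) = H*m
36184 + (-7*4)*(A(7) + c(6, 9)) = 36184 + (-7*4)*((-5 + √(6 + 7)) + 6*9) = 36184 - 28*((-5 + √13) + 54) = 36184 - 28*(49 + √13) = 36184 + (-1372 - 28*√13) = 34812 - 28*√13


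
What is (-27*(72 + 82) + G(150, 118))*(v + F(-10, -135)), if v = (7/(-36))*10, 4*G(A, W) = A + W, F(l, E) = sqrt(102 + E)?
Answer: 143185/18 - 4091*I*sqrt(33) ≈ 7954.7 - 23501.0*I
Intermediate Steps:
G(A, W) = A/4 + W/4 (G(A, W) = (A + W)/4 = A/4 + W/4)
v = -35/18 (v = -1/36*7*10 = -7/36*10 = -35/18 ≈ -1.9444)
(-27*(72 + 82) + G(150, 118))*(v + F(-10, -135)) = (-27*(72 + 82) + ((1/4)*150 + (1/4)*118))*(-35/18 + sqrt(102 - 135)) = (-27*154 + (75/2 + 59/2))*(-35/18 + sqrt(-33)) = (-4158 + 67)*(-35/18 + I*sqrt(33)) = -4091*(-35/18 + I*sqrt(33)) = 143185/18 - 4091*I*sqrt(33)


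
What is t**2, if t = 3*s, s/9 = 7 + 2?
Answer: 59049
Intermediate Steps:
s = 81 (s = 9*(7 + 2) = 9*9 = 81)
t = 243 (t = 3*81 = 243)
t**2 = 243**2 = 59049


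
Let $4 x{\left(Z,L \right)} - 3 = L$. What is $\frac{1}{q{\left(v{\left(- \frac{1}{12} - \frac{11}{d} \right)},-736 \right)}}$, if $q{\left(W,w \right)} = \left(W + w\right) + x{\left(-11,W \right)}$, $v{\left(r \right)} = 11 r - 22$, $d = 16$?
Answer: $- \frac{192}{148483} \approx -0.0012931$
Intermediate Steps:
$x{\left(Z,L \right)} = \frac{3}{4} + \frac{L}{4}$
$v{\left(r \right)} = -22 + 11 r$
$q{\left(W,w \right)} = \frac{3}{4} + w + \frac{5 W}{4}$ ($q{\left(W,w \right)} = \left(W + w\right) + \left(\frac{3}{4} + \frac{W}{4}\right) = \frac{3}{4} + w + \frac{5 W}{4}$)
$\frac{1}{q{\left(v{\left(- \frac{1}{12} - \frac{11}{d} \right)},-736 \right)}} = \frac{1}{\frac{3}{4} - 736 + \frac{5 \left(-22 + 11 \left(- \frac{1}{12} - \frac{11}{16}\right)\right)}{4}} = \frac{1}{\frac{3}{4} - 736 + \frac{5 \left(-22 + 11 \left(- \frac{37}{48}\right)\right)}{4}} = \frac{1}{\frac{3}{4} - 736 + \frac{5 \left(-22 - \frac{407}{48}\right)}{4}} = \frac{1}{\frac{3}{4} - 736 + \frac{5}{4} \left(- \frac{1463}{48}\right)} = \frac{1}{\frac{3}{4} - 736 - \frac{7315}{192}} = \frac{1}{- \frac{148483}{192}} = - \frac{192}{148483}$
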